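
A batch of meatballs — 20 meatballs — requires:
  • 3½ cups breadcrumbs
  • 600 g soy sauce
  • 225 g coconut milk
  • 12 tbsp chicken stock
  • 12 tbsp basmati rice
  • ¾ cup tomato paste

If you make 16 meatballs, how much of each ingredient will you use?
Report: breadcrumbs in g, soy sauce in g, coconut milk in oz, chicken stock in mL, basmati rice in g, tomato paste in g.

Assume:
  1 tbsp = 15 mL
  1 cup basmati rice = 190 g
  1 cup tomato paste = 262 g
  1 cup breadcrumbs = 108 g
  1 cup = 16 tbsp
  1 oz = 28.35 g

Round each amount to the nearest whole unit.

breadcrumbs: 302 g; soy sauce: 480 g; coconut milk: 6 oz; chicken stock: 144 mL; basmati rice: 114 g; tomato paste: 157 g

Scaling factor: 16/20 = 4/5 = 0.8.
breadcrumbs: 3.5 cup × 4/5 × 108 g/cup ≈ 302 g
soy sauce: 600 g × 4/5 = 480 g
coconut milk: 225 g × 4/5 ÷ 28.35 g/oz ≈ 6 oz
chicken stock: 12 tbsp × 4/5 × 15 mL/tbsp = 144 mL
basmati rice: 12 tbsp × 4/5 ÷ 16 tbsp/cup × 190 g/cup = 114 g
tomato paste: 0.75 cup × 4/5 × 262 g/cup ≈ 157 g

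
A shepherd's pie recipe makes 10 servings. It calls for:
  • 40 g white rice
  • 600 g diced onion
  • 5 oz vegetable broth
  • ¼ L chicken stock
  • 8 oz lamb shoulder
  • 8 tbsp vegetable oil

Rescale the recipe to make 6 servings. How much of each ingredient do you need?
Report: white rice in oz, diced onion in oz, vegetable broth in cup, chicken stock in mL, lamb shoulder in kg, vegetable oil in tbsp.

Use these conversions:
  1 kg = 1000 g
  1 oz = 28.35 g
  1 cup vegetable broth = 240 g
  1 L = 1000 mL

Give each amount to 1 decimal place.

Scaling factor: 6/10 = 3/5 = 0.6.
white rice: 40 g × 3/5 ÷ 28.35 g/oz ≈ 0.8 oz
diced onion: 600 g × 3/5 ÷ 28.35 g/oz ≈ 12.7 oz
vegetable broth: 5 oz × 3/5 × 28.35 g/oz ÷ 240 g/cup ≈ 0.4 cup
chicken stock: 0.25 L × 3/5 × 1000 mL/L = 150.0 mL
lamb shoulder: 8 oz × 3/5 × 28.35 g/oz ÷ 1000 g/kg ≈ 0.1 kg
vegetable oil: 8 tbsp × 3/5 = 4.8 tbsp

white rice: 0.8 oz; diced onion: 12.7 oz; vegetable broth: 0.4 cup; chicken stock: 150.0 mL; lamb shoulder: 0.1 kg; vegetable oil: 4.8 tbsp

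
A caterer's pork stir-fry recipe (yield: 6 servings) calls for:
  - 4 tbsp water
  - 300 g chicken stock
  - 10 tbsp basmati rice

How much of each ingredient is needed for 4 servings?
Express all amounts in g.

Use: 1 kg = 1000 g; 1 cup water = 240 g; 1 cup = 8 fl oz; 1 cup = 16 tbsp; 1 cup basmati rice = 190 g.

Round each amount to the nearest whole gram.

Scaling factor: 4/6 = 2/3.
water: 4 tbsp × 2/3 ÷ 16 tbsp/cup × 240 g/cup = 40 g
chicken stock: 300 g × 2/3 = 200 g
basmati rice: 10 tbsp × 2/3 ÷ 16 tbsp/cup × 190 g/cup ≈ 79 g

water: 40 g; chicken stock: 200 g; basmati rice: 79 g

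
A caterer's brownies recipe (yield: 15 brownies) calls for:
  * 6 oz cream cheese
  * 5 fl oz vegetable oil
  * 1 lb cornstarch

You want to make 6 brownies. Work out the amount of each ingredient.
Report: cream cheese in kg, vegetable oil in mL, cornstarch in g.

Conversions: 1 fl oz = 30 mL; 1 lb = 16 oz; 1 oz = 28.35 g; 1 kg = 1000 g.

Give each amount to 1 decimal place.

Scaling factor: 6/15 = 2/5 = 0.4.
cream cheese: 6 oz × 2/5 × 28.35 g/oz ÷ 1000 g/kg ≈ 0.1 kg
vegetable oil: 5 fl oz × 2/5 × 30 mL/fl oz = 60.0 mL
cornstarch: 1 lb × 2/5 × 16 oz/lb × 28.35 g/oz ≈ 181.4 g

cream cheese: 0.1 kg; vegetable oil: 60.0 mL; cornstarch: 181.4 g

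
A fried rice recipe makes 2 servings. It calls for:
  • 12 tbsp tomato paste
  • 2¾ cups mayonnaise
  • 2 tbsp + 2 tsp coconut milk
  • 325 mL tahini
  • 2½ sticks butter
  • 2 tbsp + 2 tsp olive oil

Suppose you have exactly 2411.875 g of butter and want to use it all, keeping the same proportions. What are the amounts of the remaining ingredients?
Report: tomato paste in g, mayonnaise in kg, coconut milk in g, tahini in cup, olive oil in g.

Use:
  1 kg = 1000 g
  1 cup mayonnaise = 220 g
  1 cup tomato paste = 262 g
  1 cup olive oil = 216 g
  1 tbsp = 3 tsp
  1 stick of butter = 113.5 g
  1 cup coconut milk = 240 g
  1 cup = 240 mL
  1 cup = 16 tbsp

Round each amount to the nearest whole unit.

The original recipe has 283.75 g of butter, so the scaling factor is 2411.875 ÷ 283.75 = 17/2 = 8.5.
tomato paste: 12 tbsp × 17/2 ÷ 16 tbsp/cup × 262 g/cup ≈ 1670 g
mayonnaise: 2.75 cup × 17/2 × 220 g/cup ÷ 1000 g/kg ≈ 5 kg
coconut milk: (2 tbsp + 2 tsp = 8/3 tbsp) × 17/2 ÷ 16 tbsp/cup × 240 g/cup = 340 g
tahini: 325 mL × 17/2 ÷ 240 mL/cup ≈ 12 cup
olive oil: (2 tbsp + 2 tsp = 8/3 tbsp) × 17/2 ÷ 16 tbsp/cup × 216 g/cup = 306 g

tomato paste: 1670 g; mayonnaise: 5 kg; coconut milk: 340 g; tahini: 12 cup; olive oil: 306 g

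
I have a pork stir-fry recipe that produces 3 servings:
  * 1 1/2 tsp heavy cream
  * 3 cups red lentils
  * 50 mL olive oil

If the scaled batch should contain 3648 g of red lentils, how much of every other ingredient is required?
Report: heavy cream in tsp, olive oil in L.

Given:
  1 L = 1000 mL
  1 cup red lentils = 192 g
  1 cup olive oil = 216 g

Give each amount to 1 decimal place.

heavy cream: 9.5 tsp; olive oil: 0.3 L

The original recipe has 576 g of red lentils, so the scaling factor is 3648 ÷ 576 = 19/3.
heavy cream: 1.5 tsp × 19/3 = 9.5 tsp
olive oil: 50 mL × 19/3 ÷ 1000 mL/L ≈ 0.3 L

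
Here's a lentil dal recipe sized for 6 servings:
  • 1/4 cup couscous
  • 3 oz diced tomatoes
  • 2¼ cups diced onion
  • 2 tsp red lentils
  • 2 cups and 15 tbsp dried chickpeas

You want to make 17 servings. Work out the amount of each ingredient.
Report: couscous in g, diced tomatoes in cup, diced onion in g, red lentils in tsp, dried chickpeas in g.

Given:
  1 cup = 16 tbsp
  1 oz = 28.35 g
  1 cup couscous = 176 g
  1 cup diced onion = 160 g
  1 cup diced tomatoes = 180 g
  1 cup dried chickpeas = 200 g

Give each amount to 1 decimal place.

Scaling factor: 17/6.
couscous: 0.25 cup × 17/6 × 176 g/cup ≈ 124.7 g
diced tomatoes: 3 oz × 17/6 × 28.35 g/oz ÷ 180 g/cup ≈ 1.3 cup
diced onion: 2.25 cup × 17/6 × 160 g/cup = 1020.0 g
red lentils: 2 tsp × 17/6 ≈ 5.7 tsp
dried chickpeas: (2 cup + 15 tbsp = 2.9375 cup) × 17/6 × 200 g/cup ≈ 1664.6 g

couscous: 124.7 g; diced tomatoes: 1.3 cup; diced onion: 1020.0 g; red lentils: 5.7 tsp; dried chickpeas: 1664.6 g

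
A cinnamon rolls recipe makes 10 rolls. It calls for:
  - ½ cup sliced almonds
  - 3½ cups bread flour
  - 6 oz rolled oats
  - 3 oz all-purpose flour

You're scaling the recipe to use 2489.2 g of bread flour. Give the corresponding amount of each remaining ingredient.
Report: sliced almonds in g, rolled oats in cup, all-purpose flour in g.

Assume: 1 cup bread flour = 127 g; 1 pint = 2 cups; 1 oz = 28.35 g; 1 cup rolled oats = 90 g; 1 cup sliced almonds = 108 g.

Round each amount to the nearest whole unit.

sliced almonds: 302 g; rolled oats: 11 cup; all-purpose flour: 476 g

The original recipe has 444.5 g of bread flour, so the scaling factor is 2489.2 ÷ 444.5 = 28/5 = 5.6.
sliced almonds: 0.5 cup × 28/5 × 108 g/cup ≈ 302 g
rolled oats: 6 oz × 28/5 × 28.35 g/oz ÷ 90 g/cup ≈ 11 cup
all-purpose flour: 3 oz × 28/5 × 28.35 g/oz ≈ 476 g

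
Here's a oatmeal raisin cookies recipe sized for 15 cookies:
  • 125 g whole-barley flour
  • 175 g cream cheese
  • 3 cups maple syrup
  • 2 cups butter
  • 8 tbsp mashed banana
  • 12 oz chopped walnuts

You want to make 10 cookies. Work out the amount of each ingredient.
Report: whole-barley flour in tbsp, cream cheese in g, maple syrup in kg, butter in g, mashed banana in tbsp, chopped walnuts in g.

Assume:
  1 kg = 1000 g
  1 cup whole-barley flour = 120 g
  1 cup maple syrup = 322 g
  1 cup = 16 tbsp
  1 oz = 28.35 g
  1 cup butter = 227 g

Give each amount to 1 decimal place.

Scaling factor: 10/15 = 2/3.
whole-barley flour: 125 g × 2/3 ÷ 120 g/cup × 16 tbsp/cup ≈ 11.1 tbsp
cream cheese: 175 g × 2/3 ≈ 116.7 g
maple syrup: 3 cup × 2/3 × 322 g/cup ÷ 1000 g/kg ≈ 0.6 kg
butter: 2 cup × 2/3 × 227 g/cup ≈ 302.7 g
mashed banana: 8 tbsp × 2/3 ≈ 5.3 tbsp
chopped walnuts: 12 oz × 2/3 × 28.35 g/oz = 226.8 g

whole-barley flour: 11.1 tbsp; cream cheese: 116.7 g; maple syrup: 0.6 kg; butter: 302.7 g; mashed banana: 5.3 tbsp; chopped walnuts: 226.8 g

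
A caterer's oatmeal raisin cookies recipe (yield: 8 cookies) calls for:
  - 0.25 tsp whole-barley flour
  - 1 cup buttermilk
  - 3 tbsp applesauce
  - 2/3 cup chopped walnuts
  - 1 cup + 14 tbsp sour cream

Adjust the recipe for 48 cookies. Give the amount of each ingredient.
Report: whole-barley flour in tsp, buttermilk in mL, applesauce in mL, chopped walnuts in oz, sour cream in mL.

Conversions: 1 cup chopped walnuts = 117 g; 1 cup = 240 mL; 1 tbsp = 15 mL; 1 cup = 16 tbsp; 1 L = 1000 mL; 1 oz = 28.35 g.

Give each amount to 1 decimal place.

Scaling factor: 48/8 = 6.
whole-barley flour: 0.25 tsp × 6 = 1.5 tsp
buttermilk: 1 cup × 6 × 240 mL/cup = 1440.0 mL
applesauce: 3 tbsp × 6 × 15 mL/tbsp = 270.0 mL
chopped walnuts: 2/3 cup × 6 × 117 g/cup ÷ 28.35 g/oz ≈ 16.5 oz
sour cream: (1 cup + 14 tbsp = 1.875 cup) × 6 × 240 mL/cup = 2700.0 mL

whole-barley flour: 1.5 tsp; buttermilk: 1440.0 mL; applesauce: 270.0 mL; chopped walnuts: 16.5 oz; sour cream: 2700.0 mL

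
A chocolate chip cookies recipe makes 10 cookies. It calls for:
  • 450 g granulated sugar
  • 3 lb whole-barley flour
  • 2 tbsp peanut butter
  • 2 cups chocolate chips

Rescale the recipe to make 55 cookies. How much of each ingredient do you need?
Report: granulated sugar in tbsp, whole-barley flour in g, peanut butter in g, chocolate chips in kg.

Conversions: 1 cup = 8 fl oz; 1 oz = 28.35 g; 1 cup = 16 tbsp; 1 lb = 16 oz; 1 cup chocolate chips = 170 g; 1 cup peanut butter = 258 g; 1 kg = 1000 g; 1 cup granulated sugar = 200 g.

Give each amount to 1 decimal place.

granulated sugar: 198.0 tbsp; whole-barley flour: 7484.4 g; peanut butter: 177.4 g; chocolate chips: 1.9 kg

Scaling factor: 55/10 = 11/2 = 5.5.
granulated sugar: 450 g × 11/2 ÷ 200 g/cup × 16 tbsp/cup = 198.0 tbsp
whole-barley flour: 3 lb × 11/2 × 16 oz/lb × 28.35 g/oz = 7484.4 g
peanut butter: 2 tbsp × 11/2 ÷ 16 tbsp/cup × 258 g/cup ≈ 177.4 g
chocolate chips: 2 cup × 11/2 × 170 g/cup ÷ 1000 g/kg ≈ 1.9 kg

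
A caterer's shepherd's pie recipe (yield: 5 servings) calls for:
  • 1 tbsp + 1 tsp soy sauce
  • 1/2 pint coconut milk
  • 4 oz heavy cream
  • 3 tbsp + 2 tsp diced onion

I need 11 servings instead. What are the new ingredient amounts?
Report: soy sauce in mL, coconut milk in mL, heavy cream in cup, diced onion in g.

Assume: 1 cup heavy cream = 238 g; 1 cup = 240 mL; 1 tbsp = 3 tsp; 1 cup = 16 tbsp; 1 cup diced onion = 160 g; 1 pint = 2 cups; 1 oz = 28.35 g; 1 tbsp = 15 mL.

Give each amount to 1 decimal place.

Scaling factor: 11/5 = 2.2.
soy sauce: (1 tbsp + 1 tsp = 4/3 tbsp) × 11/5 × 15 mL/tbsp = 44.0 mL
coconut milk: 0.5 pint × 11/5 × 2 cup/pint × 240 mL/cup = 528.0 mL
heavy cream: 4 oz × 11/5 × 28.35 g/oz ÷ 238 g/cup ≈ 1.0 cup
diced onion: (3 tbsp + 2 tsp = 11/3 tbsp) × 11/5 ÷ 16 tbsp/cup × 160 g/cup ≈ 80.7 g

soy sauce: 44.0 mL; coconut milk: 528.0 mL; heavy cream: 1.0 cup; diced onion: 80.7 g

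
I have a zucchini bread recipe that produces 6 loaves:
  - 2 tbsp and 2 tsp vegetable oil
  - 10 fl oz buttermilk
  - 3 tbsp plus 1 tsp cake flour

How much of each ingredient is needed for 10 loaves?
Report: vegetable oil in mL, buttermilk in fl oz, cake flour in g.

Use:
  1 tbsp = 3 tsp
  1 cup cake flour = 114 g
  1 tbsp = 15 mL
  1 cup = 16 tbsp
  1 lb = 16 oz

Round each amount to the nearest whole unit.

Scaling factor: 10/6 = 5/3.
vegetable oil: (2 tbsp + 2 tsp = 8/3 tbsp) × 5/3 × 15 mL/tbsp ≈ 67 mL
buttermilk: 10 fl oz × 5/3 ≈ 17 fl oz
cake flour: (3 tbsp + 1 tsp = 10/3 tbsp) × 5/3 ÷ 16 tbsp/cup × 114 g/cup ≈ 40 g

vegetable oil: 67 mL; buttermilk: 17 fl oz; cake flour: 40 g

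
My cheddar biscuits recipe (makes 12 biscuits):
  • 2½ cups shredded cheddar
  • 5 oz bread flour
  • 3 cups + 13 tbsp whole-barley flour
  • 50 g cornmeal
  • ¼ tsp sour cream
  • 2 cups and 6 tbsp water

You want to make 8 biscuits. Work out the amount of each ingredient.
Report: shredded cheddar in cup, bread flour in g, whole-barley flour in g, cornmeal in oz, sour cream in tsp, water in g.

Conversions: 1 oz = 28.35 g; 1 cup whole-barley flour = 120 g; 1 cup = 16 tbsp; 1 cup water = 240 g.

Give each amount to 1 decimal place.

shredded cheddar: 1.7 cup; bread flour: 94.5 g; whole-barley flour: 305.0 g; cornmeal: 1.2 oz; sour cream: 0.2 tsp; water: 380.0 g

Scaling factor: 8/12 = 2/3.
shredded cheddar: 2.5 cup × 2/3 ≈ 1.7 cup
bread flour: 5 oz × 2/3 × 28.35 g/oz = 94.5 g
whole-barley flour: (3 cup + 13 tbsp = 3.8125 cup) × 2/3 × 120 g/cup = 305.0 g
cornmeal: 50 g × 2/3 ÷ 28.35 g/oz ≈ 1.2 oz
sour cream: 0.25 tsp × 2/3 ≈ 0.2 tsp
water: (2 cup + 6 tbsp = 2.375 cup) × 2/3 × 240 g/cup = 380.0 g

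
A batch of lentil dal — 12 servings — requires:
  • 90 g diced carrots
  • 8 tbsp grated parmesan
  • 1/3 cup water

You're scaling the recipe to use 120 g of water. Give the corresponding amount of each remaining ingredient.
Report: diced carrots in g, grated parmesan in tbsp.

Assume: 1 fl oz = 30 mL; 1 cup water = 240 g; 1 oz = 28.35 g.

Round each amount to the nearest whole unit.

The original recipe has 80 g of water, so the scaling factor is 120 ÷ 80 = 3/2 = 1.5.
diced carrots: 90 g × 3/2 = 135 g
grated parmesan: 8 tbsp × 3/2 = 12 tbsp

diced carrots: 135 g; grated parmesan: 12 tbsp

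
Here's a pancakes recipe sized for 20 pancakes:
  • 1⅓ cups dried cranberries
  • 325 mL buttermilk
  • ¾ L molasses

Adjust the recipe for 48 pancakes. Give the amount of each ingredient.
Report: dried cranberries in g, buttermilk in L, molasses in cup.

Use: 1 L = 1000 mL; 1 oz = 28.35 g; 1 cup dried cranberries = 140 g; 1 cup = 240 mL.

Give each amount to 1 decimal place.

dried cranberries: 448.0 g; buttermilk: 0.8 L; molasses: 7.5 cup

Scaling factor: 48/20 = 12/5 = 2.4.
dried cranberries: 4/3 cup × 12/5 × 140 g/cup = 448.0 g
buttermilk: 325 mL × 12/5 ÷ 1000 mL/L ≈ 0.8 L
molasses: 0.75 L × 12/5 × 1000 mL/L ÷ 240 mL/cup = 7.5 cup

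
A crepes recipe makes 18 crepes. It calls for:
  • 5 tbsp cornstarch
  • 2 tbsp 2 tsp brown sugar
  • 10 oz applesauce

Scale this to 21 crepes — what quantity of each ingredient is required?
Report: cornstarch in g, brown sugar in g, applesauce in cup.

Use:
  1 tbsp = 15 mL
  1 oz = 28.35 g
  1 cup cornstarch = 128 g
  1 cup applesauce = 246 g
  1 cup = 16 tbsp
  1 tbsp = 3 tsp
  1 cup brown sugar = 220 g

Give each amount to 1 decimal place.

cornstarch: 46.7 g; brown sugar: 42.8 g; applesauce: 1.3 cup

Scaling factor: 21/18 = 7/6.
cornstarch: 5 tbsp × 7/6 ÷ 16 tbsp/cup × 128 g/cup ≈ 46.7 g
brown sugar: (2 tbsp + 2 tsp = 8/3 tbsp) × 7/6 ÷ 16 tbsp/cup × 220 g/cup ≈ 42.8 g
applesauce: 10 oz × 7/6 × 28.35 g/oz ÷ 246 g/cup ≈ 1.3 cup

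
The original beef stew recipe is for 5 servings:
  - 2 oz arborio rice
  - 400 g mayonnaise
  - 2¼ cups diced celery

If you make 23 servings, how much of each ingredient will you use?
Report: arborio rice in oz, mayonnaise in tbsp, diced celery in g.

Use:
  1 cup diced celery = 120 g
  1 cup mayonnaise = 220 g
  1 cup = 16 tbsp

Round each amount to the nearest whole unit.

Scaling factor: 23/5 = 4.6.
arborio rice: 2 oz × 23/5 ≈ 9 oz
mayonnaise: 400 g × 23/5 ÷ 220 g/cup × 16 tbsp/cup ≈ 134 tbsp
diced celery: 2.25 cup × 23/5 × 120 g/cup = 1242 g

arborio rice: 9 oz; mayonnaise: 134 tbsp; diced celery: 1242 g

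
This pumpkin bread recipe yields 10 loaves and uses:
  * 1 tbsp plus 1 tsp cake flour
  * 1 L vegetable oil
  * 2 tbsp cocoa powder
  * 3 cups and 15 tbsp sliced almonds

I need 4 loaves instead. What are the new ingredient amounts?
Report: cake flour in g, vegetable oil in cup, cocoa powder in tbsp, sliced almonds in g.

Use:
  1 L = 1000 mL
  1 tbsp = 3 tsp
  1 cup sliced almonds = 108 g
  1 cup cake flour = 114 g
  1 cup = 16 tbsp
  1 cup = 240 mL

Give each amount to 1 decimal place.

Scaling factor: 4/10 = 2/5 = 0.4.
cake flour: (1 tbsp + 1 tsp = 4/3 tbsp) × 2/5 ÷ 16 tbsp/cup × 114 g/cup = 3.8 g
vegetable oil: 1 L × 2/5 × 1000 mL/L ÷ 240 mL/cup ≈ 1.7 cup
cocoa powder: 2 tbsp × 2/5 = 0.8 tbsp
sliced almonds: (3 cup + 15 tbsp = 3.9375 cup) × 2/5 × 108 g/cup = 170.1 g

cake flour: 3.8 g; vegetable oil: 1.7 cup; cocoa powder: 0.8 tbsp; sliced almonds: 170.1 g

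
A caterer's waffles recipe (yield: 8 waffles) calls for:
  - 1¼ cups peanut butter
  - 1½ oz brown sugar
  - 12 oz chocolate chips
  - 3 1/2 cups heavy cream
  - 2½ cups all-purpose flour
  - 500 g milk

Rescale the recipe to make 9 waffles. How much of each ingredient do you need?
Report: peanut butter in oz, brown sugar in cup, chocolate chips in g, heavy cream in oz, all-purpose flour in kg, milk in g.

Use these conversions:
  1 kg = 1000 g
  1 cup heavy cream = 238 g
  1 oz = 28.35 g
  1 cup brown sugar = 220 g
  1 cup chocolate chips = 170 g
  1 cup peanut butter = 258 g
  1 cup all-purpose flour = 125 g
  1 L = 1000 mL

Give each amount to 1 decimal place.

peanut butter: 12.8 oz; brown sugar: 0.2 cup; chocolate chips: 382.7 g; heavy cream: 33.1 oz; all-purpose flour: 0.4 kg; milk: 562.5 g

Scaling factor: 9/8 = 1.125.
peanut butter: 1.25 cup × 9/8 × 258 g/cup ÷ 28.35 g/oz ≈ 12.8 oz
brown sugar: 1.5 oz × 9/8 × 28.35 g/oz ÷ 220 g/cup ≈ 0.2 cup
chocolate chips: 12 oz × 9/8 × 28.35 g/oz ≈ 382.7 g
heavy cream: 3.5 cup × 9/8 × 238 g/cup ÷ 28.35 g/oz ≈ 33.1 oz
all-purpose flour: 2.5 cup × 9/8 × 125 g/cup ÷ 1000 g/kg ≈ 0.4 kg
milk: 500 g × 9/8 = 562.5 g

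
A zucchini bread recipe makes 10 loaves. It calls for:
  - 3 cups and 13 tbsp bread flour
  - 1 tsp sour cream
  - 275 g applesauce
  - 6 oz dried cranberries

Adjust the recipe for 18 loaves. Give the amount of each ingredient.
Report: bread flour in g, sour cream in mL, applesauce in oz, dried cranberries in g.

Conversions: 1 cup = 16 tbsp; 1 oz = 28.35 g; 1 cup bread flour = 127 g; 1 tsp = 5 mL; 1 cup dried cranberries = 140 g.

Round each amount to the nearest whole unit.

bread flour: 872 g; sour cream: 9 mL; applesauce: 17 oz; dried cranberries: 306 g

Scaling factor: 18/10 = 9/5 = 1.8.
bread flour: (3 cup + 13 tbsp = 3.8125 cup) × 9/5 × 127 g/cup ≈ 872 g
sour cream: 1 tsp × 9/5 × 5 mL/tsp = 9 mL
applesauce: 275 g × 9/5 ÷ 28.35 g/oz ≈ 17 oz
dried cranberries: 6 oz × 9/5 × 28.35 g/oz ≈ 306 g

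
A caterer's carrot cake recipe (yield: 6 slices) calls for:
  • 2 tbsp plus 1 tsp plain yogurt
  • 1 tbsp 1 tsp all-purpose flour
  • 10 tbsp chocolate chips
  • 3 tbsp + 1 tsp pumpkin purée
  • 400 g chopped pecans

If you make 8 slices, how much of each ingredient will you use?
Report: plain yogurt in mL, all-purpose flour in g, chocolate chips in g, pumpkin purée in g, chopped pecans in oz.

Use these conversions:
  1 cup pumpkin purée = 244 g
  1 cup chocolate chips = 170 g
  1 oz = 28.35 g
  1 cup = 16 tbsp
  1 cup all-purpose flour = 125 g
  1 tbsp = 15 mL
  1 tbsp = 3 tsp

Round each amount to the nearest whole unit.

plain yogurt: 47 mL; all-purpose flour: 14 g; chocolate chips: 142 g; pumpkin purée: 68 g; chopped pecans: 19 oz

Scaling factor: 8/6 = 4/3.
plain yogurt: (2 tbsp + 1 tsp = 7/3 tbsp) × 4/3 × 15 mL/tbsp ≈ 47 mL
all-purpose flour: (1 tbsp + 1 tsp = 4/3 tbsp) × 4/3 ÷ 16 tbsp/cup × 125 g/cup ≈ 14 g
chocolate chips: 10 tbsp × 4/3 ÷ 16 tbsp/cup × 170 g/cup ≈ 142 g
pumpkin purée: (3 tbsp + 1 tsp = 10/3 tbsp) × 4/3 ÷ 16 tbsp/cup × 244 g/cup ≈ 68 g
chopped pecans: 400 g × 4/3 ÷ 28.35 g/oz ≈ 19 oz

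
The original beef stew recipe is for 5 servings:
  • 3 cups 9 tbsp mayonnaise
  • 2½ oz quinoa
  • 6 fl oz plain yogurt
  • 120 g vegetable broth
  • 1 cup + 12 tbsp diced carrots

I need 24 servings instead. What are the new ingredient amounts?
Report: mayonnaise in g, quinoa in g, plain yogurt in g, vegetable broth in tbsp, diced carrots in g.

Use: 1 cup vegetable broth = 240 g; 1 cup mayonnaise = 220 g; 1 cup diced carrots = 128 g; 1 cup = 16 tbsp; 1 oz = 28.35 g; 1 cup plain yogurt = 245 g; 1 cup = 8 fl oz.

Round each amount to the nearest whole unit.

Scaling factor: 24/5 = 4.8.
mayonnaise: (3 cup + 9 tbsp = 3.5625 cup) × 24/5 × 220 g/cup = 3762 g
quinoa: 2.5 oz × 24/5 × 28.35 g/oz ≈ 340 g
plain yogurt: 6 fl oz × 24/5 ÷ 8 fl oz/cup × 245 g/cup = 882 g
vegetable broth: 120 g × 24/5 ÷ 240 g/cup × 16 tbsp/cup ≈ 38 tbsp
diced carrots: (1 cup + 12 tbsp = 1.75 cup) × 24/5 × 128 g/cup ≈ 1075 g

mayonnaise: 3762 g; quinoa: 340 g; plain yogurt: 882 g; vegetable broth: 38 tbsp; diced carrots: 1075 g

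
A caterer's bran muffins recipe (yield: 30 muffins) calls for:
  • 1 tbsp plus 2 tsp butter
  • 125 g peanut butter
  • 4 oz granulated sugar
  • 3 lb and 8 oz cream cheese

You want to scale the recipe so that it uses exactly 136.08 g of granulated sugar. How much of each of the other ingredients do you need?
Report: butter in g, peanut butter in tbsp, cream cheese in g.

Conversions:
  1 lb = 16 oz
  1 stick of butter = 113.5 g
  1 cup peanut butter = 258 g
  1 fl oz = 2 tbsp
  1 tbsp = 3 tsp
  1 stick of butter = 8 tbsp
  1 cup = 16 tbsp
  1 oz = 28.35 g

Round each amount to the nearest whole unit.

butter: 28 g; peanut butter: 9 tbsp; cream cheese: 1905 g

The original recipe has 113.4 g of granulated sugar, so the scaling factor is 136.08 ÷ 113.4 = 6/5 = 1.2.
butter: (1 tbsp + 2 tsp = 5/3 tbsp) × 6/5 ÷ 8 tbsp/stick × 113.5 g/stick ≈ 28 g
peanut butter: 125 g × 6/5 ÷ 258 g/cup × 16 tbsp/cup ≈ 9 tbsp
cream cheese: (3 lb + 8 oz = 3.5 lb) × 6/5 × 16 oz/lb × 28.35 g/oz ≈ 1905 g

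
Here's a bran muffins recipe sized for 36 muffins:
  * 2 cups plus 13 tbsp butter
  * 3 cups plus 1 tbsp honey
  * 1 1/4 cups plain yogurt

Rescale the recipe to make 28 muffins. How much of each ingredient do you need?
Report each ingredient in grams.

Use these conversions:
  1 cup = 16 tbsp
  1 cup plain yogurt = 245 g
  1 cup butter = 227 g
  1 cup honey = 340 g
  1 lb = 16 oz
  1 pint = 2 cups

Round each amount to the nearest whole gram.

Scaling factor: 28/36 = 7/9.
butter: (2 cup + 13 tbsp = 2.8125 cup) × 7/9 × 227 g/cup ≈ 497 g
honey: (3 cup + 1 tbsp = 3.0625 cup) × 7/9 × 340 g/cup ≈ 810 g
plain yogurt: 1.25 cup × 7/9 × 245 g/cup ≈ 238 g

butter: 497 g; honey: 810 g; plain yogurt: 238 g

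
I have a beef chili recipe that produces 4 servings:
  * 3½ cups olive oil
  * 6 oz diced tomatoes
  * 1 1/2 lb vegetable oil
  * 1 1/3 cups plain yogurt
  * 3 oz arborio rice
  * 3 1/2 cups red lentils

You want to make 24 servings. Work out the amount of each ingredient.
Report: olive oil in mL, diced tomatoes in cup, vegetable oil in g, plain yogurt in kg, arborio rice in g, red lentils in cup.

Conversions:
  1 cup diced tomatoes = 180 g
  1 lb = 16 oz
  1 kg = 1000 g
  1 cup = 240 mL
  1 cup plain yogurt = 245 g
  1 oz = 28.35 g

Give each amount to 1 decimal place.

olive oil: 5040.0 mL; diced tomatoes: 5.7 cup; vegetable oil: 4082.4 g; plain yogurt: 2.0 kg; arborio rice: 510.3 g; red lentils: 21.0 cup

Scaling factor: 24/4 = 6.
olive oil: 3.5 cup × 6 × 240 mL/cup = 5040.0 mL
diced tomatoes: 6 oz × 6 × 28.35 g/oz ÷ 180 g/cup ≈ 5.7 cup
vegetable oil: 1.5 lb × 6 × 16 oz/lb × 28.35 g/oz = 4082.4 g
plain yogurt: 4/3 cup × 6 × 245 g/cup ÷ 1000 g/kg ≈ 2.0 kg
arborio rice: 3 oz × 6 × 28.35 g/oz = 510.3 g
red lentils: 3.5 cup × 6 = 21.0 cup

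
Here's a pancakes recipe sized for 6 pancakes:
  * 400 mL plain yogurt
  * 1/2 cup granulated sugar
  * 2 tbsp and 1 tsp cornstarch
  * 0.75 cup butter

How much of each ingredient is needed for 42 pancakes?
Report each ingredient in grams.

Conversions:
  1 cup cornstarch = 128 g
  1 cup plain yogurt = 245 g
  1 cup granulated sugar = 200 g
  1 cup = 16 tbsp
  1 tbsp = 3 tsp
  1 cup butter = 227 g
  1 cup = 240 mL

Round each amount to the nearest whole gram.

plain yogurt: 2858 g; granulated sugar: 700 g; cornstarch: 131 g; butter: 1192 g

Scaling factor: 42/6 = 7.
plain yogurt: 400 mL × 7 ÷ 240 mL/cup × 245 g/cup ≈ 2858 g
granulated sugar: 0.5 cup × 7 × 200 g/cup = 700 g
cornstarch: (2 tbsp + 1 tsp = 7/3 tbsp) × 7 ÷ 16 tbsp/cup × 128 g/cup ≈ 131 g
butter: 0.75 cup × 7 × 227 g/cup ≈ 1192 g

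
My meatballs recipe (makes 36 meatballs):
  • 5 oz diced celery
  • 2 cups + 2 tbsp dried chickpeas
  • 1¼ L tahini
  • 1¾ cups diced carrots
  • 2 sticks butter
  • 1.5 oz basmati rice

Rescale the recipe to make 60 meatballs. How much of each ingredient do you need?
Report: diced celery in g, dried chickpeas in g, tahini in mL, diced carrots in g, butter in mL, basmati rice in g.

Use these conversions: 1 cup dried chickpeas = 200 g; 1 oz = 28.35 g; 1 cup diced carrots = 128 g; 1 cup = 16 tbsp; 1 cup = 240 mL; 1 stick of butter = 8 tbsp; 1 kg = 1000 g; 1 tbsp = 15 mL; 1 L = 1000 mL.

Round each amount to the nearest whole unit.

Scaling factor: 60/36 = 5/3.
diced celery: 5 oz × 5/3 × 28.35 g/oz ≈ 236 g
dried chickpeas: (2 cup + 2 tbsp = 2.125 cup) × 5/3 × 200 g/cup ≈ 708 g
tahini: 1.25 L × 5/3 × 1000 mL/L ≈ 2083 mL
diced carrots: 1.75 cup × 5/3 × 128 g/cup ≈ 373 g
butter: 2 stick × 5/3 × 8 tbsp/stick × 15 mL/tbsp = 400 mL
basmati rice: 1.5 oz × 5/3 × 28.35 g/oz ≈ 71 g

diced celery: 236 g; dried chickpeas: 708 g; tahini: 2083 mL; diced carrots: 373 g; butter: 400 mL; basmati rice: 71 g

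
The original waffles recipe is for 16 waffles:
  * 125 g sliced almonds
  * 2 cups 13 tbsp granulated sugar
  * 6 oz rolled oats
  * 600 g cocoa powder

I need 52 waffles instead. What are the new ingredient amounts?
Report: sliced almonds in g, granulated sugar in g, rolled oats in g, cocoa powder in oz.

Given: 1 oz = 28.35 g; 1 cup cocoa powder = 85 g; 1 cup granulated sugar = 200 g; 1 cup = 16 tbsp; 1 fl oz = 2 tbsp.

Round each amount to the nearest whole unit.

Scaling factor: 52/16 = 13/4 = 3.25.
sliced almonds: 125 g × 13/4 ≈ 406 g
granulated sugar: (2 cup + 13 tbsp = 2.8125 cup) × 13/4 × 200 g/cup ≈ 1828 g
rolled oats: 6 oz × 13/4 × 28.35 g/oz ≈ 553 g
cocoa powder: 600 g × 13/4 ÷ 28.35 g/oz ≈ 69 oz

sliced almonds: 406 g; granulated sugar: 1828 g; rolled oats: 553 g; cocoa powder: 69 oz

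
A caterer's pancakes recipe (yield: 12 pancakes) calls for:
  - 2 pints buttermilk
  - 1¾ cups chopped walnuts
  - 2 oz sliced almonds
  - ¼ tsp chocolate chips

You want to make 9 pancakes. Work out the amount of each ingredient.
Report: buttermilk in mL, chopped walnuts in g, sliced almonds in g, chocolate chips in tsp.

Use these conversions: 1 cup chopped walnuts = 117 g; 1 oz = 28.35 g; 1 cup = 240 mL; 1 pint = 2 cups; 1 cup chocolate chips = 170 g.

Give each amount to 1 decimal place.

Scaling factor: 9/12 = 3/4 = 0.75.
buttermilk: 2 pint × 3/4 × 2 cup/pint × 240 mL/cup = 720.0 mL
chopped walnuts: 1.75 cup × 3/4 × 117 g/cup ≈ 153.6 g
sliced almonds: 2 oz × 3/4 × 28.35 g/oz ≈ 42.5 g
chocolate chips: 0.25 tsp × 3/4 ≈ 0.2 tsp

buttermilk: 720.0 mL; chopped walnuts: 153.6 g; sliced almonds: 42.5 g; chocolate chips: 0.2 tsp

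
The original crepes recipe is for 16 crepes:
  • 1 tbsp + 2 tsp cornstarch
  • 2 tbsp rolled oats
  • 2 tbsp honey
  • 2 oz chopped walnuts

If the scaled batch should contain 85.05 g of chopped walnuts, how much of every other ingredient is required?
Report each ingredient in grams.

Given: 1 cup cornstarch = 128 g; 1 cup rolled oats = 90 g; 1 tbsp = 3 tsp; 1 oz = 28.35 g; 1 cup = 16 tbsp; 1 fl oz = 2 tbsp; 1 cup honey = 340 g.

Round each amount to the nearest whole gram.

cornstarch: 20 g; rolled oats: 17 g; honey: 64 g

The original recipe has 56.7 g of chopped walnuts, so the scaling factor is 85.05 ÷ 56.7 = 3/2 = 1.5.
cornstarch: (1 tbsp + 2 tsp = 5/3 tbsp) × 3/2 ÷ 16 tbsp/cup × 128 g/cup = 20 g
rolled oats: 2 tbsp × 3/2 ÷ 16 tbsp/cup × 90 g/cup ≈ 17 g
honey: 2 tbsp × 3/2 ÷ 16 tbsp/cup × 340 g/cup ≈ 64 g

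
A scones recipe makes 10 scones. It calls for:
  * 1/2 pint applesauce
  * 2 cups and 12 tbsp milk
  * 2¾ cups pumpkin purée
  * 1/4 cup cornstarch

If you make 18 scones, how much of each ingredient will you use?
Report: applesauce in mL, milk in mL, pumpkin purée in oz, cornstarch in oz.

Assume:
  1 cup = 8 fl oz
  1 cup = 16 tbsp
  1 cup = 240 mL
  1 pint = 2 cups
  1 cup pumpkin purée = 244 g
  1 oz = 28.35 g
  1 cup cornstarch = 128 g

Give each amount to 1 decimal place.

Scaling factor: 18/10 = 9/5 = 1.8.
applesauce: 0.5 pint × 9/5 × 2 cup/pint × 240 mL/cup = 432.0 mL
milk: (2 cup + 12 tbsp = 2.75 cup) × 9/5 × 240 mL/cup = 1188.0 mL
pumpkin purée: 2.75 cup × 9/5 × 244 g/cup ÷ 28.35 g/oz ≈ 42.6 oz
cornstarch: 0.25 cup × 9/5 × 128 g/cup ÷ 28.35 g/oz ≈ 2.0 oz

applesauce: 432.0 mL; milk: 1188.0 mL; pumpkin purée: 42.6 oz; cornstarch: 2.0 oz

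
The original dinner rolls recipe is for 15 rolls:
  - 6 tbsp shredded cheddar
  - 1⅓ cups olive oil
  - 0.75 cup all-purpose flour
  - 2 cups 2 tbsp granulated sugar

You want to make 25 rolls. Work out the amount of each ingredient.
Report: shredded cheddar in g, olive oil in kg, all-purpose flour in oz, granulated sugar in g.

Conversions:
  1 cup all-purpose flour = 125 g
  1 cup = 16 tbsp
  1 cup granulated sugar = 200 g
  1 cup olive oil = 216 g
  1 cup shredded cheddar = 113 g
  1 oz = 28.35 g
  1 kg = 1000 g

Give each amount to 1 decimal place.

shredded cheddar: 70.6 g; olive oil: 0.5 kg; all-purpose flour: 5.5 oz; granulated sugar: 708.3 g

Scaling factor: 25/15 = 5/3.
shredded cheddar: 6 tbsp × 5/3 ÷ 16 tbsp/cup × 113 g/cup ≈ 70.6 g
olive oil: 4/3 cup × 5/3 × 216 g/cup ÷ 1000 g/kg ≈ 0.5 kg
all-purpose flour: 0.75 cup × 5/3 × 125 g/cup ÷ 28.35 g/oz ≈ 5.5 oz
granulated sugar: (2 cup + 2 tbsp = 2.125 cup) × 5/3 × 200 g/cup ≈ 708.3 g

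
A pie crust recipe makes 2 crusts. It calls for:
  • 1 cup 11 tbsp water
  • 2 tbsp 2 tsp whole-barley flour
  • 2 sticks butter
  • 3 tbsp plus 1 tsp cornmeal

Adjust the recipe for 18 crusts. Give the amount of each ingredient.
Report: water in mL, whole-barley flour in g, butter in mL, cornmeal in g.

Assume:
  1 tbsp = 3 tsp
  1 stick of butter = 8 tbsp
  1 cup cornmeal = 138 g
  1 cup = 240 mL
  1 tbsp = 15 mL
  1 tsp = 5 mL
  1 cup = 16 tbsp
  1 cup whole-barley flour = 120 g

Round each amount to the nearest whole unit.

Scaling factor: 18/2 = 9.
water: (1 cup + 11 tbsp = 1.6875 cup) × 9 × 240 mL/cup = 3645 mL
whole-barley flour: (2 tbsp + 2 tsp = 8/3 tbsp) × 9 ÷ 16 tbsp/cup × 120 g/cup = 180 g
butter: 2 stick × 9 × 8 tbsp/stick × 15 mL/tbsp = 2160 mL
cornmeal: (3 tbsp + 1 tsp = 10/3 tbsp) × 9 ÷ 16 tbsp/cup × 138 g/cup ≈ 259 g

water: 3645 mL; whole-barley flour: 180 g; butter: 2160 mL; cornmeal: 259 g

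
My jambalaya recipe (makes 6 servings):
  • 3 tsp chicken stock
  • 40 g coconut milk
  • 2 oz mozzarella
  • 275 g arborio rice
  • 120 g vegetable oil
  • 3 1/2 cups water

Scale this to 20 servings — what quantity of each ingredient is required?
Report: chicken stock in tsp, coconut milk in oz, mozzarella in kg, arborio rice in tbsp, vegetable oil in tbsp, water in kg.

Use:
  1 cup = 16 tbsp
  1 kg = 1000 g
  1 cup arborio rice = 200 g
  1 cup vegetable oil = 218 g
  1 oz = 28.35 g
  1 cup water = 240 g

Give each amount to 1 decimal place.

chicken stock: 10.0 tsp; coconut milk: 4.7 oz; mozzarella: 0.2 kg; arborio rice: 73.3 tbsp; vegetable oil: 29.4 tbsp; water: 2.8 kg

Scaling factor: 20/6 = 10/3.
chicken stock: 3 tsp × 10/3 = 10.0 tsp
coconut milk: 40 g × 10/3 ÷ 28.35 g/oz ≈ 4.7 oz
mozzarella: 2 oz × 10/3 × 28.35 g/oz ÷ 1000 g/kg ≈ 0.2 kg
arborio rice: 275 g × 10/3 ÷ 200 g/cup × 16 tbsp/cup ≈ 73.3 tbsp
vegetable oil: 120 g × 10/3 ÷ 218 g/cup × 16 tbsp/cup ≈ 29.4 tbsp
water: 3.5 cup × 10/3 × 240 g/cup ÷ 1000 g/kg = 2.8 kg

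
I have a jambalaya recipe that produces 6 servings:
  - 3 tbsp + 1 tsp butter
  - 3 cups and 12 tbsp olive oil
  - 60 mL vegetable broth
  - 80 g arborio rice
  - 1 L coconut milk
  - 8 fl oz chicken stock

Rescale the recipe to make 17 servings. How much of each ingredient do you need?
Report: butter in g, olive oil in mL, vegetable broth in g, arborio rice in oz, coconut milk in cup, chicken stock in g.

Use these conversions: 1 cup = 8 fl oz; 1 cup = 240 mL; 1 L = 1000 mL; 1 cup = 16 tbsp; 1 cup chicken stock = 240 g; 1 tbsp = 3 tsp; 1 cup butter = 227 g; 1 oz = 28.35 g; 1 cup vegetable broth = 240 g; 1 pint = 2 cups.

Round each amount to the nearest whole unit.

butter: 134 g; olive oil: 2550 mL; vegetable broth: 170 g; arborio rice: 8 oz; coconut milk: 12 cup; chicken stock: 680 g

Scaling factor: 17/6.
butter: (3 tbsp + 1 tsp = 10/3 tbsp) × 17/6 ÷ 16 tbsp/cup × 227 g/cup ≈ 134 g
olive oil: (3 cup + 12 tbsp = 3.75 cup) × 17/6 × 240 mL/cup = 2550 mL
vegetable broth: 60 mL × 17/6 ÷ 240 mL/cup × 240 g/cup = 170 g
arborio rice: 80 g × 17/6 ÷ 28.35 g/oz ≈ 8 oz
coconut milk: 1 L × 17/6 × 1000 mL/L ÷ 240 mL/cup ≈ 12 cup
chicken stock: 8 fl oz × 17/6 ÷ 8 fl oz/cup × 240 g/cup = 680 g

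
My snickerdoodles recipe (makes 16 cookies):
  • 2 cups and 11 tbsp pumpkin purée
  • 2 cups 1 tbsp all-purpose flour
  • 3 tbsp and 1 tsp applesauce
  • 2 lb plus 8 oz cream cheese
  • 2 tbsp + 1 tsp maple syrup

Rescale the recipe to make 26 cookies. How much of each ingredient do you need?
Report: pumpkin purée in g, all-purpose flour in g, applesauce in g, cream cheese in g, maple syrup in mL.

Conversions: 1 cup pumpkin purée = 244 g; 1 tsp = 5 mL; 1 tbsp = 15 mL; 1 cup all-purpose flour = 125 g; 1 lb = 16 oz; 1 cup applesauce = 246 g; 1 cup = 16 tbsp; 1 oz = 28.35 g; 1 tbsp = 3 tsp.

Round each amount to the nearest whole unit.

Scaling factor: 26/16 = 13/8 = 1.625.
pumpkin purée: (2 cup + 11 tbsp = 2.6875 cup) × 13/8 × 244 g/cup ≈ 1066 g
all-purpose flour: (2 cup + 1 tbsp = 2.0625 cup) × 13/8 × 125 g/cup ≈ 419 g
applesauce: (3 tbsp + 1 tsp = 10/3 tbsp) × 13/8 ÷ 16 tbsp/cup × 246 g/cup ≈ 83 g
cream cheese: (2 lb + 8 oz = 2.5 lb) × 13/8 × 16 oz/lb × 28.35 g/oz ≈ 1843 g
maple syrup: (2 tbsp + 1 tsp = 7/3 tbsp) × 13/8 × 15 mL/tbsp ≈ 57 mL

pumpkin purée: 1066 g; all-purpose flour: 419 g; applesauce: 83 g; cream cheese: 1843 g; maple syrup: 57 mL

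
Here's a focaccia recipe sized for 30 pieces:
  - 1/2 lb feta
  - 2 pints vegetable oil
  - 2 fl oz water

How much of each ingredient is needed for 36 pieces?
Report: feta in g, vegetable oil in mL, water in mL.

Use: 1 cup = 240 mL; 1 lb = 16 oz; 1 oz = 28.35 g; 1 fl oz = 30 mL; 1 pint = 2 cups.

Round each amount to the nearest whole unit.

feta: 272 g; vegetable oil: 1152 mL; water: 72 mL

Scaling factor: 36/30 = 6/5 = 1.2.
feta: 0.5 lb × 6/5 × 16 oz/lb × 28.35 g/oz ≈ 272 g
vegetable oil: 2 pint × 6/5 × 2 cup/pint × 240 mL/cup = 1152 mL
water: 2 fl oz × 6/5 × 30 mL/fl oz = 72 mL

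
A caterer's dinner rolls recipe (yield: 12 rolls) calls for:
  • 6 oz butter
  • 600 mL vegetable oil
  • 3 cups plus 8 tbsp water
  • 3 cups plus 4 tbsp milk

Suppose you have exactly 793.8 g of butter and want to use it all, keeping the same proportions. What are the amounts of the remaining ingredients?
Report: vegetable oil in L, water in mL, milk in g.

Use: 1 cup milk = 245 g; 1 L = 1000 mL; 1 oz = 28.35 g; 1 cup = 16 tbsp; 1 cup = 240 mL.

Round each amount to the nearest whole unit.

vegetable oil: 3 L; water: 3920 mL; milk: 3716 g

The original recipe has 170.1 g of butter, so the scaling factor is 793.8 ÷ 170.1 = 14/3.
vegetable oil: 600 mL × 14/3 ÷ 1000 mL/L ≈ 3 L
water: (3 cup + 8 tbsp = 3.5 cup) × 14/3 × 240 mL/cup = 3920 mL
milk: (3 cup + 4 tbsp = 3.25 cup) × 14/3 × 245 g/cup ≈ 3716 g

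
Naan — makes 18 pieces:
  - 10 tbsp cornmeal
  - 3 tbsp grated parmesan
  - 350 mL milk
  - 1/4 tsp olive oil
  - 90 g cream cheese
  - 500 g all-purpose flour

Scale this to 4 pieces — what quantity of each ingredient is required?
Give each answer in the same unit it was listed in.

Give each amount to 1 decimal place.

cornmeal: 2.2 tbsp; grated parmesan: 0.7 tbsp; milk: 77.8 mL; olive oil: 0.1 tsp; cream cheese: 20.0 g; all-purpose flour: 111.1 g

Scaling factor: 4/18 = 2/9.
cornmeal: 10 tbsp × 2/9 ≈ 2.2 tbsp
grated parmesan: 3 tbsp × 2/9 ≈ 0.7 tbsp
milk: 350 mL × 2/9 ≈ 77.8 mL
olive oil: 0.25 tsp × 2/9 ≈ 0.1 tsp
cream cheese: 90 g × 2/9 = 20.0 g
all-purpose flour: 500 g × 2/9 ≈ 111.1 g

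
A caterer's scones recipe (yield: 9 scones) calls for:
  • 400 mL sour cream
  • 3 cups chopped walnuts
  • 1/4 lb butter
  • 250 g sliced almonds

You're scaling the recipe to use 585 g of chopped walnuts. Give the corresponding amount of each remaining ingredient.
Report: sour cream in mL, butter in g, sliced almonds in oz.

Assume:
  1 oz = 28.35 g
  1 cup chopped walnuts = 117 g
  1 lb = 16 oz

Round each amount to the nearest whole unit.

The original recipe has 351 g of chopped walnuts, so the scaling factor is 585 ÷ 351 = 5/3.
sour cream: 400 mL × 5/3 ≈ 667 mL
butter: 0.25 lb × 5/3 × 16 oz/lb × 28.35 g/oz = 189 g
sliced almonds: 250 g × 5/3 ÷ 28.35 g/oz ≈ 15 oz

sour cream: 667 mL; butter: 189 g; sliced almonds: 15 oz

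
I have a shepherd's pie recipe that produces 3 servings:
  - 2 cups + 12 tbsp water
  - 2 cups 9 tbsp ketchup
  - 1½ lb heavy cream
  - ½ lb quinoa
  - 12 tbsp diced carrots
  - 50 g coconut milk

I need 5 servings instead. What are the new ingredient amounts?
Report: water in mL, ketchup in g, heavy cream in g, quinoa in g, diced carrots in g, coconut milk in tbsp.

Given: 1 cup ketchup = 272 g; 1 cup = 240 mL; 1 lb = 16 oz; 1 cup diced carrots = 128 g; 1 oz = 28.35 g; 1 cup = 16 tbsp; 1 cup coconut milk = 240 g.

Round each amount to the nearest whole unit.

Scaling factor: 5/3.
water: (2 cup + 12 tbsp = 2.75 cup) × 5/3 × 240 mL/cup = 1100 mL
ketchup: (2 cup + 9 tbsp = 2.5625 cup) × 5/3 × 272 g/cup ≈ 1162 g
heavy cream: 1.5 lb × 5/3 × 16 oz/lb × 28.35 g/oz = 1134 g
quinoa: 0.5 lb × 5/3 × 16 oz/lb × 28.35 g/oz = 378 g
diced carrots: 12 tbsp × 5/3 ÷ 16 tbsp/cup × 128 g/cup = 160 g
coconut milk: 50 g × 5/3 ÷ 240 g/cup × 16 tbsp/cup ≈ 6 tbsp

water: 1100 mL; ketchup: 1162 g; heavy cream: 1134 g; quinoa: 378 g; diced carrots: 160 g; coconut milk: 6 tbsp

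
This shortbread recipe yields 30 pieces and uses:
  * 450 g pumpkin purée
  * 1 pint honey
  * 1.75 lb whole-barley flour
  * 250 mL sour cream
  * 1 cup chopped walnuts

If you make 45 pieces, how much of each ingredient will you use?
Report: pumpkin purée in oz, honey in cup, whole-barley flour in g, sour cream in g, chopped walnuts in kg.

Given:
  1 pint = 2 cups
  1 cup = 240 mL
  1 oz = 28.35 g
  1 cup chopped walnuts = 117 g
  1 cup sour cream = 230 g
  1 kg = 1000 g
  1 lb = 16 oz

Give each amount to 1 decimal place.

Scaling factor: 45/30 = 3/2 = 1.5.
pumpkin purée: 450 g × 3/2 ÷ 28.35 g/oz ≈ 23.8 oz
honey: 1 pint × 3/2 × 2 cup/pint = 3.0 cup
whole-barley flour: 1.75 lb × 3/2 × 16 oz/lb × 28.35 g/oz = 1190.7 g
sour cream: 250 mL × 3/2 ÷ 240 mL/cup × 230 g/cup ≈ 359.4 g
chopped walnuts: 1 cup × 3/2 × 117 g/cup ÷ 1000 g/kg ≈ 0.2 kg

pumpkin purée: 23.8 oz; honey: 3.0 cup; whole-barley flour: 1190.7 g; sour cream: 359.4 g; chopped walnuts: 0.2 kg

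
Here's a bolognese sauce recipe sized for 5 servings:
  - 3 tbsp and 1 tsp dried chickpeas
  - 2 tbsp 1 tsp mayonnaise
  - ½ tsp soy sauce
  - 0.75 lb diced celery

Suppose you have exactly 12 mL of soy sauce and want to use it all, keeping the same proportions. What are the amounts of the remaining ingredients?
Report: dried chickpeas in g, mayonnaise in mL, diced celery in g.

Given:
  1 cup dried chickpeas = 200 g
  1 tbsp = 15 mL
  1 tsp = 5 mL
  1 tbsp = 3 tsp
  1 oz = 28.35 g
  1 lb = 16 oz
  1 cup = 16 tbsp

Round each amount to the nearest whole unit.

dried chickpeas: 200 g; mayonnaise: 168 mL; diced celery: 1633 g

The original recipe has 2.5 mL of soy sauce, so the scaling factor is 12 ÷ 2.5 = 24/5 = 4.8.
dried chickpeas: (3 tbsp + 1 tsp = 10/3 tbsp) × 24/5 ÷ 16 tbsp/cup × 200 g/cup = 200 g
mayonnaise: (2 tbsp + 1 tsp = 7/3 tbsp) × 24/5 × 15 mL/tbsp = 168 mL
diced celery: 0.75 lb × 24/5 × 16 oz/lb × 28.35 g/oz ≈ 1633 g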